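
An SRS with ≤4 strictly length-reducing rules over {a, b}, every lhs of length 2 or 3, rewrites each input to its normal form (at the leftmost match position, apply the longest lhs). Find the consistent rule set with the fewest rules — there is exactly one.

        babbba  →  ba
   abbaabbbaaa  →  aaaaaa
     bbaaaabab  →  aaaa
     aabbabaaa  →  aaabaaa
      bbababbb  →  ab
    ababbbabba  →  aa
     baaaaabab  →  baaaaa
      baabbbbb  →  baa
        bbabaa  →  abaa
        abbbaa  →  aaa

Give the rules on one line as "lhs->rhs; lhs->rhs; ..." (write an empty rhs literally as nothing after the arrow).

bab->bb; bb->; bbb->

  | babbba => bbbba => ba
  | abbaabbbaaa => aaabbbaaa => aaaaaa
  | bbaaaabab => aaaabab => aaaabb => aaaa
  | aabbabaaa => aaabaaa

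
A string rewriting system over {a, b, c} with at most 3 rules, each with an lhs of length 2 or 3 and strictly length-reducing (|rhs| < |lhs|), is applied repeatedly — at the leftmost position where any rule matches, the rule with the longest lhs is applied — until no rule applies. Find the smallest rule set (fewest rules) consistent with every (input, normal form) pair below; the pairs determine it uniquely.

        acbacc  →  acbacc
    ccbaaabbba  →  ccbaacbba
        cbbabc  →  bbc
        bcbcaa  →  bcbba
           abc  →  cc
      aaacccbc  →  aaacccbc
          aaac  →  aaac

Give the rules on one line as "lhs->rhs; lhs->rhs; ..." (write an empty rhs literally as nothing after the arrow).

  | acbacc
  | ccbaaabbba => ccbaacbba
  | cbbabc => cbabc => cabc => bbc
  | bcbcaa => bcbba

ab->c; bab->ab; ca->b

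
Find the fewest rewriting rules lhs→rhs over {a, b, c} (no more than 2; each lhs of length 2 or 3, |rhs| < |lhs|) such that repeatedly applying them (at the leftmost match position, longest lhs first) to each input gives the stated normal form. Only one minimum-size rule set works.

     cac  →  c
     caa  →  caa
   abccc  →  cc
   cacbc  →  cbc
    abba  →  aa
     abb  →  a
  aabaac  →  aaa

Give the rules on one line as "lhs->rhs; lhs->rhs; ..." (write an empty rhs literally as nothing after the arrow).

ab->a; ac->

  | cac => c
  | caa
  | abccc => accc => cc
  | cacbc => cbc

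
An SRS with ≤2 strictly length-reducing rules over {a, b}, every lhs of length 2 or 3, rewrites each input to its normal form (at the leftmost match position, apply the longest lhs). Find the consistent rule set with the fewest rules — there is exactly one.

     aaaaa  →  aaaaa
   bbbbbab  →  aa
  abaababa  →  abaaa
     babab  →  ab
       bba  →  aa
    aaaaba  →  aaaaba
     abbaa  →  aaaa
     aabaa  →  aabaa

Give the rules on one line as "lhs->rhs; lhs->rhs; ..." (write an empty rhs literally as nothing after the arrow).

  | aaaaa
  | bbbbbab => abbbab => aabab => aa
  | abaababa => abaaa
  | babab => ab

bab->; bb->a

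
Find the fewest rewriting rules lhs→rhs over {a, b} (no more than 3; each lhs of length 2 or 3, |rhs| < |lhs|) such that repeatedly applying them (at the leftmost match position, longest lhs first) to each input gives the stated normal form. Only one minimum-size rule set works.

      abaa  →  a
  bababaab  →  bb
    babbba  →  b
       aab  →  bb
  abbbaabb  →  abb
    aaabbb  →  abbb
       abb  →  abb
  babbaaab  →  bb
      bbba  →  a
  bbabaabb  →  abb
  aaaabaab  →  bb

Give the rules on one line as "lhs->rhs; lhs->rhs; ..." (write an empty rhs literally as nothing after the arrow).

  | abaa => aaa => ba => a
  | bababaab => ababaab => aabaab => bbaab => baab => aab => bb
  | babbba => abbba => abba => aba => aa => b
  | aab => bb

aa->b; ba->a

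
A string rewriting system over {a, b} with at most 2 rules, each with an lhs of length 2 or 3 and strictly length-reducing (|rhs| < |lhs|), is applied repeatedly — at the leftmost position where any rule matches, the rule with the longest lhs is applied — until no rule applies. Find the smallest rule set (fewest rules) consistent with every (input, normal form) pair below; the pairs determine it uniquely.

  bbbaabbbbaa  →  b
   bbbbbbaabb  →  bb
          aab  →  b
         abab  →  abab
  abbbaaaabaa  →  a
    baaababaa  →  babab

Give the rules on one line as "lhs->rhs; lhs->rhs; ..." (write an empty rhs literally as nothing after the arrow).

aa->; bba->a

  | bbbaabbbbaa => baabbbbaa => bbbbbaa => bbbaa => baa => b
  | bbbbbbaabb => bbbbaabb => bbaabb => aabb => bb
  | aab => b
  | abab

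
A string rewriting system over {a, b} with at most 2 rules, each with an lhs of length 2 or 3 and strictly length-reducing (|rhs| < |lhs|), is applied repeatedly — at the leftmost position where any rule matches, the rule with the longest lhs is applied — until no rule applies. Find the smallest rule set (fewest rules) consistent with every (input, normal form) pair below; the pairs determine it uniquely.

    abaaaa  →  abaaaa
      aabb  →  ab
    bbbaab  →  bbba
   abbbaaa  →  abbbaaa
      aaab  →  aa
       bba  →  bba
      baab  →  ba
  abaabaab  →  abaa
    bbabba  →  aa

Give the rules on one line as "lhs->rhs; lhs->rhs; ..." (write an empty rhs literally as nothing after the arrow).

  | abaaaa
  | aabb => ab
  | bbbaab => bbba
  | abbbaaa

aab->a; bab->a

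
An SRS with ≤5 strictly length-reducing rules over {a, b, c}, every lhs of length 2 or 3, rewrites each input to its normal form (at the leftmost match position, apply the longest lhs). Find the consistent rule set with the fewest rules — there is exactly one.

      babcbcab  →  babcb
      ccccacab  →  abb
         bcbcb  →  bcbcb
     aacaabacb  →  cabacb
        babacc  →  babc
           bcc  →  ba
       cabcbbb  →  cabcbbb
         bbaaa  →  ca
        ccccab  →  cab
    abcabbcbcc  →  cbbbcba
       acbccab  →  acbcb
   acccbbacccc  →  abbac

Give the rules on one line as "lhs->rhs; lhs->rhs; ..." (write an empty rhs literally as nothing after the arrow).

  | babcbcab => babccab => babaab => babcb
  | ccccacab => accacab => aaacab => cacab => ccbb => abb
  | bcbcb
  | aacaabacb => ccaabacb => aaabacb => cabacb

aa->c; aca->cb; bca->ca; cc->a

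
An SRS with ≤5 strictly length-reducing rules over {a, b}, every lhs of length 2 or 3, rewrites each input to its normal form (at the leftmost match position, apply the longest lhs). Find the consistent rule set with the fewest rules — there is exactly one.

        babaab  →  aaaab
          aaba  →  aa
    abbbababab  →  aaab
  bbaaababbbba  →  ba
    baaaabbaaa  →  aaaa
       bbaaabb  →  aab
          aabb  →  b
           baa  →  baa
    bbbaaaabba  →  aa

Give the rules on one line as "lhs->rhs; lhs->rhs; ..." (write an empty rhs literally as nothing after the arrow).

  | babaab => aaaab
  | aaba => aa
  | abbbababab => bbbababab => bbababab => bababab => aaabab => aaab
  | bbaaababbbba => baaababbbba => baaabbbba => baabbbba => babbbba => aabbba => abbba => bbba => bba => ba

aba->a; abb->bb; bab->aa; bb->b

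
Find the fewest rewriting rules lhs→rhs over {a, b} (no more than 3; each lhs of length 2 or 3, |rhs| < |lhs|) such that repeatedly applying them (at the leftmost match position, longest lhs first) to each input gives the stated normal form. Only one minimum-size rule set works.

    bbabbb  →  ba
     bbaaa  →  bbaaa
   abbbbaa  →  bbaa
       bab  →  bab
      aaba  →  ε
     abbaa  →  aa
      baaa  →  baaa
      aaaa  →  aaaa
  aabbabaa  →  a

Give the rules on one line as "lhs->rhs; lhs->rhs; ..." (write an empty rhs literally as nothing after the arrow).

aba->bb; abb->; bbb->ba

  | bbabbb => bbb => ba
  | bbaaa
  | abbbbaa => bbaa
  | bab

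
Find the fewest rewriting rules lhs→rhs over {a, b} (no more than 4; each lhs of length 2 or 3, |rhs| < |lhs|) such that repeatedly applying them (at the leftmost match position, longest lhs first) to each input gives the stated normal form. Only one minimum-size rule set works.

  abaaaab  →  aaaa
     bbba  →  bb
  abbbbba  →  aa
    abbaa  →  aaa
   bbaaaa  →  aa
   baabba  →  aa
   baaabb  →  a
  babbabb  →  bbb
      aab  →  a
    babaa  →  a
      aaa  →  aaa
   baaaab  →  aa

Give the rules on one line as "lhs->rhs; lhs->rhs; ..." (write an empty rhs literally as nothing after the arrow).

aab->a; ab->a; ba->

  | abaaaab => aaaaab => aaaa
  | bbba => bb
  | abbbbba => abbbba => abbba => abba => aba => aa
  | abbaa => abaa => aaa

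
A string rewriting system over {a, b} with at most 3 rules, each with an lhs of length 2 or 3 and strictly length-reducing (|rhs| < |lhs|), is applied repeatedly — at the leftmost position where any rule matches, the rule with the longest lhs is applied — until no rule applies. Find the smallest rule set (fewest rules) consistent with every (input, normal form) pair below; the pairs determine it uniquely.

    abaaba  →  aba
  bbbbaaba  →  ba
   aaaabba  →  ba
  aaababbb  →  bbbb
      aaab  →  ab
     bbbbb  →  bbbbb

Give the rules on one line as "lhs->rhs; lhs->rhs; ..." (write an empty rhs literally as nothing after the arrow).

aa->b; bab->ab; bba->ba

  | abaaba => abbba => abba => aba
  | bbbbaaba => bbbaaba => bbaaba => baaba => bbba => bba => ba
  | aaaabba => baabba => bbbba => bbba => bba => ba
  | aaababbb => bababbb => ababbb => aabbb => bbbb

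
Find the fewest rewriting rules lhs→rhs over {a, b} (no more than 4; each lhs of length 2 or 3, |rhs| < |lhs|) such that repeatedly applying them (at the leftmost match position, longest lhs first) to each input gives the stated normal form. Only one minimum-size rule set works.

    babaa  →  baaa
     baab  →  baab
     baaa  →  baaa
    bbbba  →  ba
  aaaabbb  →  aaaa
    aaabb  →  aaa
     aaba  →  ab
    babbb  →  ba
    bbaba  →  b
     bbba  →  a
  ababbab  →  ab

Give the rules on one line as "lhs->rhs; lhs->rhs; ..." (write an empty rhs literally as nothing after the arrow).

aba->b; bab->ba; bb->; bbb->

  | babaa => baaa
  | baab
  | baaa
  | bbbba => ba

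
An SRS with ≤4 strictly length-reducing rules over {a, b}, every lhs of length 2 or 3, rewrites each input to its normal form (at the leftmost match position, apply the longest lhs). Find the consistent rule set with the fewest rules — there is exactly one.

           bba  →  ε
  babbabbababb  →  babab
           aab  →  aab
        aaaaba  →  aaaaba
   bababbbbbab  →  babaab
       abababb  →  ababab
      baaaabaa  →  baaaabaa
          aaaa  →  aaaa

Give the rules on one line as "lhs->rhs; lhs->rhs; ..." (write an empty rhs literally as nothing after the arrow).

bb->b; bba->; bbb->a

  | bba => ε
  | babbabbababb => babbababb => bababb => babab
  | aab
  | aaaaba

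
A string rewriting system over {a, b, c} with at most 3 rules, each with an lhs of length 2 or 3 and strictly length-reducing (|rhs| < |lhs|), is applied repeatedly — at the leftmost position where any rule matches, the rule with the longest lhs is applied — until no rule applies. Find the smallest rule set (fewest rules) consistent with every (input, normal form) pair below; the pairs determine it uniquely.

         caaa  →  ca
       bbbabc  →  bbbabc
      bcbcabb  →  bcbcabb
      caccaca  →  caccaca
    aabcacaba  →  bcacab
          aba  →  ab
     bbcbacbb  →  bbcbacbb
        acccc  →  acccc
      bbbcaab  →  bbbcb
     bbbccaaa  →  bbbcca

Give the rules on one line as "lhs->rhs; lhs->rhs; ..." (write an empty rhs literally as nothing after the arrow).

aa->; aba->ab

  | caaa => ca
  | bbbabc
  | bcbcabb
  | caccaca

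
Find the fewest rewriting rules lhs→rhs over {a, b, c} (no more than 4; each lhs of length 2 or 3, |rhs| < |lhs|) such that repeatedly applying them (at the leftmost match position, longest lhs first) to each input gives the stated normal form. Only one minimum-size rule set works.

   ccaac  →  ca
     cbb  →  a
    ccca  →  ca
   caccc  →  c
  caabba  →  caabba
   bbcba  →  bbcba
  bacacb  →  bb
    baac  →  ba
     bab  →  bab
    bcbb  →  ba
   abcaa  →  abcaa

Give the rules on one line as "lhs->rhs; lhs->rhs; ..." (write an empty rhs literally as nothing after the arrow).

ac->; cbb->a; cc->c

  | ccaac => caac => ca
  | cbb => a
  | ccca => cca => ca
  | caccc => ccc => cc => c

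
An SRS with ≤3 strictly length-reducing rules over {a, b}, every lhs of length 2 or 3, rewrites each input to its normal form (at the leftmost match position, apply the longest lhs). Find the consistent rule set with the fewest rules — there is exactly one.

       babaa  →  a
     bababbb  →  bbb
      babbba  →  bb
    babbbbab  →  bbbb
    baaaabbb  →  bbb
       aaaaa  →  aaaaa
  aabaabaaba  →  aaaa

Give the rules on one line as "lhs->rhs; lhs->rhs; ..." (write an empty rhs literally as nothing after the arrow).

  | babaa => baa => a
  | bababbb => babbb => bbb
  | babbba => bbba => bb
  | babbbbab => bbbbab => bbbb

abb->bb; ba->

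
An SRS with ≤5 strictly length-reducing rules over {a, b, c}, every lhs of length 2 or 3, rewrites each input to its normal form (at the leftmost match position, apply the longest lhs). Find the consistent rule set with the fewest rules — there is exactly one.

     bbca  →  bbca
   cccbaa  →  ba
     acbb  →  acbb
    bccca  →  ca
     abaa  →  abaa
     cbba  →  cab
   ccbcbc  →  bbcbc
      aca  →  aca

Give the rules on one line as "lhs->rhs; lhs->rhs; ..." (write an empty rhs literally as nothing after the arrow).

  | bbca
  | cccbaa => bcbaa => ba
  | acbb
  | bccca => ca

bba->ab; bcc->; cba->; cc->b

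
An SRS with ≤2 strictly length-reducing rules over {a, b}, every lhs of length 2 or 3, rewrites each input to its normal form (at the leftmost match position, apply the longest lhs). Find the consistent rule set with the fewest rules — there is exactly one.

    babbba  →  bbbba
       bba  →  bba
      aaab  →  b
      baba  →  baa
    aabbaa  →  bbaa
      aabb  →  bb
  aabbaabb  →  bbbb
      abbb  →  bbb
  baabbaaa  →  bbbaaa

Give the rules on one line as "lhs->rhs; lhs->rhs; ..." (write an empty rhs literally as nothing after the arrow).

ab->b; aba->aa

  | babbba => bbbba
  | bba
  | aaab => aab => ab => b
  | baba => baa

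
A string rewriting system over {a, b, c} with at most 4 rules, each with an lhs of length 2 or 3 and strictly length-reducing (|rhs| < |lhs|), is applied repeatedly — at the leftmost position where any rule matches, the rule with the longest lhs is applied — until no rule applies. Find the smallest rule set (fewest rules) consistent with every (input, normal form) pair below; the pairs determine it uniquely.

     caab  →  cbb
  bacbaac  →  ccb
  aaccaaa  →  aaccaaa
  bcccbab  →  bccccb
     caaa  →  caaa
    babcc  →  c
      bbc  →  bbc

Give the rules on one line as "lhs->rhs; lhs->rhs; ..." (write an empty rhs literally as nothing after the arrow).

aab->bb; ba->c; cac->b; cbc->

  | caab => cbb
  | bacbaac => ccbaac => cccac => ccb
  | aaccaaa
  | bcccbab => bccccb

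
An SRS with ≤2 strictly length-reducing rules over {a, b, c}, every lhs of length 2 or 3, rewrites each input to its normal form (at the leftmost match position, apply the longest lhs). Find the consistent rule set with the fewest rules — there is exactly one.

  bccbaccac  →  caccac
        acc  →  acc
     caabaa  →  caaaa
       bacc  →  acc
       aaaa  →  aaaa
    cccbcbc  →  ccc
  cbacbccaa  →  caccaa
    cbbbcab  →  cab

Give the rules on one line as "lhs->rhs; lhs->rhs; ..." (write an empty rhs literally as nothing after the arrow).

  | bccbaccac => cbaccac => caccac
  | acc
  | caabaa => caaaa
  | bacc => acc

ba->a; bc->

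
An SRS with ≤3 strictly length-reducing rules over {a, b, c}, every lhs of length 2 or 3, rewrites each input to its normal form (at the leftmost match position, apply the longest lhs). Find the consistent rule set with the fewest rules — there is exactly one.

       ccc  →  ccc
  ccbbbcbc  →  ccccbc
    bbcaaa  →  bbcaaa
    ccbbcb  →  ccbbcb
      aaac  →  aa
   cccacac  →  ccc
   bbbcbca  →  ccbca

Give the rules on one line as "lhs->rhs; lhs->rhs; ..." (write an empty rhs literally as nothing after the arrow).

ac->; bbb->c

  | ccc
  | ccbbbcbc => ccccbc
  | bbcaaa
  | ccbbcb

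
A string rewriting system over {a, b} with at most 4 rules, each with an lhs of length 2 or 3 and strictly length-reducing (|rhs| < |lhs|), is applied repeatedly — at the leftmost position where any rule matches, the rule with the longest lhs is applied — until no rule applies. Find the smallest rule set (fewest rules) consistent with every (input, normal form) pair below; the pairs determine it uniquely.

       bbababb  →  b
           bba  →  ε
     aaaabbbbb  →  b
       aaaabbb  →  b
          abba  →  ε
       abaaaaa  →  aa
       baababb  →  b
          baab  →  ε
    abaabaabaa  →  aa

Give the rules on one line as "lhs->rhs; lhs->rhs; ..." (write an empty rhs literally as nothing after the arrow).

aaa->aa; ab->; ba->; bb->b

  | bbababb => bababb => babb => bb => b
  | bba => ba => ε
  | aaaabbbbb => aaabbbbb => aabbbbb => abbbb => bbb => bb => b
  | aaaabbb => aaabbb => aabbb => abb => b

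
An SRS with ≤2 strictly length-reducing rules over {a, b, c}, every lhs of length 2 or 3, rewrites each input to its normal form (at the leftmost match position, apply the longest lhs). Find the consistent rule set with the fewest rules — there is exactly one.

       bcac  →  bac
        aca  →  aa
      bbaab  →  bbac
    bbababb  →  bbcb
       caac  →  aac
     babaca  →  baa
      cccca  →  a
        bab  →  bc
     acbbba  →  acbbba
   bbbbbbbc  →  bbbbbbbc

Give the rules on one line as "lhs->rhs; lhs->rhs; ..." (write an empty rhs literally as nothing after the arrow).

  | bcac => bac
  | aca => aa
  | bbaab => bbac
  | bbababb => bbcabb => bbabb => bbcb

ab->c; ca->a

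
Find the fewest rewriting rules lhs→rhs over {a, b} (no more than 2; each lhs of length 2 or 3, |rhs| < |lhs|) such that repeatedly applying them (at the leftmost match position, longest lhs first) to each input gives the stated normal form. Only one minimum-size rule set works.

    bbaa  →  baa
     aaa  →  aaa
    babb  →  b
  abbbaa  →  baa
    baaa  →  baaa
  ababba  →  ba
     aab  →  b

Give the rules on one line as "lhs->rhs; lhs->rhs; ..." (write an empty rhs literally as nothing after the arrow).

ab->b; bb->b

  | bbaa => baa
  | aaa
  | babb => bbb => bb => b
  | abbbaa => bbbaa => bbaa => baa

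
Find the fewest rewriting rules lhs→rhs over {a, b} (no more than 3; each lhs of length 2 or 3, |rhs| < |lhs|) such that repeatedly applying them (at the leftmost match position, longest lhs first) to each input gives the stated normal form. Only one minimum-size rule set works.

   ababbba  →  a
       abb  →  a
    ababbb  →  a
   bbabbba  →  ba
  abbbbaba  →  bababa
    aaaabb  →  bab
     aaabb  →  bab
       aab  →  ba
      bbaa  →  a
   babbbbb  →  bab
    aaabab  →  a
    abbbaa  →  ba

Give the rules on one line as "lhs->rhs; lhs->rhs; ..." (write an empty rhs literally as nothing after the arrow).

aa->a; aab->ba; bb->a

  | ababbba => abaaba => abbaa => aaaa => aaa => aa => a
  | abb => aa => a
  | ababbb => abaab => abba => aaa => aa => a
  | bbabbba => aabbba => babba => baaa => baa => ba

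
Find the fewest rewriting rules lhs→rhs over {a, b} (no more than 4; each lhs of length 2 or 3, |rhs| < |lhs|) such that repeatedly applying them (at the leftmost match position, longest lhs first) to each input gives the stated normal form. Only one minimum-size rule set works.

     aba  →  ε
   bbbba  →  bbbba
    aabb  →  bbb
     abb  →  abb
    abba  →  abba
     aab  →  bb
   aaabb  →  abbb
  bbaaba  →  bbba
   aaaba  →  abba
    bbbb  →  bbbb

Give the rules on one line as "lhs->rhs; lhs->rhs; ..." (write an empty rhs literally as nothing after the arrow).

aab->bb; aba->; baa->b

  | aba => ε
  | bbbba
  | aabb => bbb
  | abb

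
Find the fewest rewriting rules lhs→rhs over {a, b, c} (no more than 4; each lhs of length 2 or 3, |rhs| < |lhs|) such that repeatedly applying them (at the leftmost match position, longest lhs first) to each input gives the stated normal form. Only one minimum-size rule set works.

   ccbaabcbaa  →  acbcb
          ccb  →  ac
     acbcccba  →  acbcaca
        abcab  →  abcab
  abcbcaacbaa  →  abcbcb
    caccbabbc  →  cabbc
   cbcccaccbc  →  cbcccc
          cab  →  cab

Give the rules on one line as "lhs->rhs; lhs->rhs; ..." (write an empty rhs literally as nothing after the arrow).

aa->; aac->; ccb->ac

  | ccbaabcbaa => acaabcbaa => acbcbaa => acbcb
  | ccb => ac
  | acbcccba => acbcaca
  | abcab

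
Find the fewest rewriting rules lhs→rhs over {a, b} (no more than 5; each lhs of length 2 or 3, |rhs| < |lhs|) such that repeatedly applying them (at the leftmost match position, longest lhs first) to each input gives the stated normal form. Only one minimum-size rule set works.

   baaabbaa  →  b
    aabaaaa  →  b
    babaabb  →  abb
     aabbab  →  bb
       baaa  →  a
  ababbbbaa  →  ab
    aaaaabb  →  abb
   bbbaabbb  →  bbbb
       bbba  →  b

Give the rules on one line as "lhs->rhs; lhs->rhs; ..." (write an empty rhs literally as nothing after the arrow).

aa->b; ba->b; baa->; bba->

  | baaabbaa => abbaa => aa => b
  | aabaaaa => bbaaaa => aaa => ba => b
  | babaabb => bbaabb => abb
  | aabbab => bbbab => bb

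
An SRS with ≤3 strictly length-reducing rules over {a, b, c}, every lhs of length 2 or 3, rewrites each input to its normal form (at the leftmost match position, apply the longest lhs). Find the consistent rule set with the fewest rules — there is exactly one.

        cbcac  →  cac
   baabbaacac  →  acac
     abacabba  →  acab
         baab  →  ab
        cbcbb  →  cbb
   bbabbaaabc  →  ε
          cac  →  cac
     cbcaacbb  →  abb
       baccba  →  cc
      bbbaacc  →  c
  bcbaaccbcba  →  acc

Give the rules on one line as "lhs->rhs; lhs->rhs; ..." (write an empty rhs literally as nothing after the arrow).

  | cbcac => cac
  | baabbaacac => abbaacac => abacac => acac
  | abacabba => acabba => acab
  | baab => ab

ba->; bc->; caa->ab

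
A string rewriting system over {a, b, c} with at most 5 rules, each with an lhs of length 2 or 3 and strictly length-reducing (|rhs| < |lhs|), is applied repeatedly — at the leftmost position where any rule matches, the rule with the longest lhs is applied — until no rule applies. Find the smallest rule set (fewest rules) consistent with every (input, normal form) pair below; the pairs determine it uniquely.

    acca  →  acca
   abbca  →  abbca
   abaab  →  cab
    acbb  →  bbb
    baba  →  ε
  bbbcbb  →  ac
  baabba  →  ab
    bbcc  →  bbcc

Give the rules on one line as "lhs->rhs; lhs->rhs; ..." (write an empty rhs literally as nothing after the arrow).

  | acca
  | abbca
  | abaab => cab
  | acbb => bbb

aba->c; acb->bb; ba->; bcb->ac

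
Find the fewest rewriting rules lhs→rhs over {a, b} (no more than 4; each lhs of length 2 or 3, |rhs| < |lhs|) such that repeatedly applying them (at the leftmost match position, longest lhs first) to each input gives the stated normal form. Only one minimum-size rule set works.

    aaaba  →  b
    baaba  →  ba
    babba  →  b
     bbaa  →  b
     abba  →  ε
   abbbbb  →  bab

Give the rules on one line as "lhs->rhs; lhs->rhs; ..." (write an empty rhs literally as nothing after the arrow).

  | aaaba => baba => b
  | baaba => bbba => aaa => ba
  | babba => baba => b
  | bbaa => baa => bb => b

aa->b; aba->; bb->b; bbb->aa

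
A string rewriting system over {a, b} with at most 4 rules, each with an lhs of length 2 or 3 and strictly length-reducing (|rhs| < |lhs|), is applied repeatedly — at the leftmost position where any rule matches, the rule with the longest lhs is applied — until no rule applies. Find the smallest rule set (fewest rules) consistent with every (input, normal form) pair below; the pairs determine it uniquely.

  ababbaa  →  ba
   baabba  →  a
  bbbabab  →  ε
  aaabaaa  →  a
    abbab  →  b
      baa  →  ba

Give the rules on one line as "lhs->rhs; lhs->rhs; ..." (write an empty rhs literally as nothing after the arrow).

  | ababbaa => abbaa => baa => ba
  | baabba => babba => bba => aa => a
  | bbbabab => ababab => abab => ab => ε
  | aaabaaa => aabaaa => abaaa => aaa => aa => a

aa->a; ab->; bb->a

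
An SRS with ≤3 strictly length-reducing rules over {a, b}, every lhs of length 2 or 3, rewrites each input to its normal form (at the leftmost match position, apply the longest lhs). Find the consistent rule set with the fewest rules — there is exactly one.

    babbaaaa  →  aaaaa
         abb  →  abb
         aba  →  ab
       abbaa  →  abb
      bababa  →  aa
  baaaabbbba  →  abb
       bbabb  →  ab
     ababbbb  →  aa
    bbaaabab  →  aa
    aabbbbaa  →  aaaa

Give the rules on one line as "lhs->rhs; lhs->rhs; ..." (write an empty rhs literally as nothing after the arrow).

  | babbaaaa => bbbaaaa => aaaaa
  | abb
  | aba => ab
  | abbaa => abba => abb

aab->aa; ba->b; bbb->a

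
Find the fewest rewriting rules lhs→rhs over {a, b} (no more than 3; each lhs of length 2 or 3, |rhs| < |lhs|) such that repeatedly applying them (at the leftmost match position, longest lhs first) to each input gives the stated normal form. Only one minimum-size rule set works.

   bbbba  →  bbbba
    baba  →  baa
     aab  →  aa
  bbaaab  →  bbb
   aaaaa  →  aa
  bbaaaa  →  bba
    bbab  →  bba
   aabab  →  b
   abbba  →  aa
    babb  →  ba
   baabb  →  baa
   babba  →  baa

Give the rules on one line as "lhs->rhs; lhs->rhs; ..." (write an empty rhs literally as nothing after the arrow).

aaa->; ab->a

  | bbbba
  | baba => baa
  | aab => aa
  | bbaaab => bbb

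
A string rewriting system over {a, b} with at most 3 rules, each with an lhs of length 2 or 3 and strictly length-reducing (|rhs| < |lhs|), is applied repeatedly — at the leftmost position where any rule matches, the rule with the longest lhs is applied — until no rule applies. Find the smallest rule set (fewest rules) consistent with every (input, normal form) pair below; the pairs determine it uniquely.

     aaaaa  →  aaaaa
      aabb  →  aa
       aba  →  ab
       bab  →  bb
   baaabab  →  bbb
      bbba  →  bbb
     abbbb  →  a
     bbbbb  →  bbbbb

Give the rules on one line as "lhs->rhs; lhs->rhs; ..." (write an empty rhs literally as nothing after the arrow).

abb->a; ba->b

  | aaaaa
  | aabb => aa
  | aba => ab
  | bab => bb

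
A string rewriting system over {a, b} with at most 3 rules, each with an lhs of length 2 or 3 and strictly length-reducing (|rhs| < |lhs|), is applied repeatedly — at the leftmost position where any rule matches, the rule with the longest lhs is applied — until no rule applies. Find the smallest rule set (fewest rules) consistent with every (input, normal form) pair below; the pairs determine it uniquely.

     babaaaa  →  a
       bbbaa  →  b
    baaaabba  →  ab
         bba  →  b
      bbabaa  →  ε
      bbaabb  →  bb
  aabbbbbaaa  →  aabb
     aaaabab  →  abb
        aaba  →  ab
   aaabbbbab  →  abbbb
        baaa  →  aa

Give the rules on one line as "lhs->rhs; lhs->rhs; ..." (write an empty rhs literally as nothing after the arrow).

  | babaaaa => baaaa => aaa => a
  | bbbaa => bba => b
  | baaaabba => aaabba => abba => ab
  | bba => b

aaa->a; aba->b; ba->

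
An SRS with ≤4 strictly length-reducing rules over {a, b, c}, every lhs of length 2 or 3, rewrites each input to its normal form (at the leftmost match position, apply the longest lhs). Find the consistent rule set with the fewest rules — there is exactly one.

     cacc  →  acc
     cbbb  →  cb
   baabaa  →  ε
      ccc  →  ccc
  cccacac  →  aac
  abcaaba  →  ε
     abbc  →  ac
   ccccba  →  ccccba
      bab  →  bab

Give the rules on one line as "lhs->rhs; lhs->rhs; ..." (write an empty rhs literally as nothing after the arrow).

aba->b; bb->; ca->a

  | cacc => acc
  | cbbb => cb
  | baabaa => baba => bb => ε
  | ccc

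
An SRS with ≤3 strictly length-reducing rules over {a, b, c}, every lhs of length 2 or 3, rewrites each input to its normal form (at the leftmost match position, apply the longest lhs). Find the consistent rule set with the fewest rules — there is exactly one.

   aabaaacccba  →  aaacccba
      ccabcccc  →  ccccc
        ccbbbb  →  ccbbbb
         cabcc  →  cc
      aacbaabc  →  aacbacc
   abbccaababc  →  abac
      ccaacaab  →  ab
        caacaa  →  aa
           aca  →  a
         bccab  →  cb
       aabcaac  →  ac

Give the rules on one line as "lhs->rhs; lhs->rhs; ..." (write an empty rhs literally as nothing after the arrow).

  | aabaaacccba => acaaacccba => aaacccba
  | ccabcccc => cbcccc => ccccc
  | ccbbbb
  | cabcc => bcc => cc

aab->ac; bc->c; ca->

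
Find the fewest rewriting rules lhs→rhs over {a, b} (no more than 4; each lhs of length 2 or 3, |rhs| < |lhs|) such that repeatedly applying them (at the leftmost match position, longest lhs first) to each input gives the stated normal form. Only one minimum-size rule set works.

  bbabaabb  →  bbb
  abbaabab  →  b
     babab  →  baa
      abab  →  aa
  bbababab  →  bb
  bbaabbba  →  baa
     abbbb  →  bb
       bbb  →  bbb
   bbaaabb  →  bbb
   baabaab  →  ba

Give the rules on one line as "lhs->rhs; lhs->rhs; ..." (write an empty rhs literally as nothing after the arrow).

aaa->; ab->a; abb->; bba->ba

  | bbabaabb => babaabb => baaabb => bbb
  | abbaabab => aabab => aaab => b
  | babab => baab => baa
  | abab => aab => aa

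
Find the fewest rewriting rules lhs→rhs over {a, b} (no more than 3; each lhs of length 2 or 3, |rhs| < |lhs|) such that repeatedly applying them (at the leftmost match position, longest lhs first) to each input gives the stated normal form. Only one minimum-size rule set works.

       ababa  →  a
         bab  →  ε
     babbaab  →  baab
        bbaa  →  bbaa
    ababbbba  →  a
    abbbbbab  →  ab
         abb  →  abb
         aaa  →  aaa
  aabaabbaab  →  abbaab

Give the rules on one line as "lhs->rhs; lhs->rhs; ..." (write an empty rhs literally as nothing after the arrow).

aba->bb; bab->; bbb->

  | ababa => bbba => a
  | bab => ε
  | babbaab => baab
  | bbaa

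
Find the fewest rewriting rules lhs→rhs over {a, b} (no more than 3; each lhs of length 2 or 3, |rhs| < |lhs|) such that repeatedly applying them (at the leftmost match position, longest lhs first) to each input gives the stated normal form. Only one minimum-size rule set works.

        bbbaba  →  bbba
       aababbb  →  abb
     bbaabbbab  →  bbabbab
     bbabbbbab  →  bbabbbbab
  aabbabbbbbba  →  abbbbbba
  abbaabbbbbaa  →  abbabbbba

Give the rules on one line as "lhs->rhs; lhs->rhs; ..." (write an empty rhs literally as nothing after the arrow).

aa->a; aab->a; aba->a

  | bbbaba => bbba
  | aababbb => aabbb => abb
  | bbaabbbab => bbabbab
  | bbabbbbab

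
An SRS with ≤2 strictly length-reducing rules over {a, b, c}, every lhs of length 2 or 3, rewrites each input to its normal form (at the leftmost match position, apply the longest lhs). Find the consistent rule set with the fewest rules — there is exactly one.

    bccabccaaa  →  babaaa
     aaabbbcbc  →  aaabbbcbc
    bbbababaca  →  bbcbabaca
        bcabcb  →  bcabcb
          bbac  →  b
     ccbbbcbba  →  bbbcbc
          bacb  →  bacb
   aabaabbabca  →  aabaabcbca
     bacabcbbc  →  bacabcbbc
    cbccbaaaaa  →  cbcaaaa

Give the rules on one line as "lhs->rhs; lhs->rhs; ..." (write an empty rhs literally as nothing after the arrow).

  | bccabccaaa => babccaaa => babaaa
  | aaabbbcbc
  | bbbababaca => bbcbabaca
  | bcabcb

bba->bc; cc->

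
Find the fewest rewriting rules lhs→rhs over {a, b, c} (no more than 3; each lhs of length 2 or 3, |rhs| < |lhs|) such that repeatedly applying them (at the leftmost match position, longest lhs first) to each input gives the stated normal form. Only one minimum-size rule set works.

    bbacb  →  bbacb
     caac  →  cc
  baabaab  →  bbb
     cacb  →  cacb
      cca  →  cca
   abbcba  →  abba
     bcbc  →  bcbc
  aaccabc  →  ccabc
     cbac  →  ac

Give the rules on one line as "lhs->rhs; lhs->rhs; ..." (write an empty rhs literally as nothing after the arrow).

aa->; cba->a

  | bbacb
  | caac => cc
  | baabaab => bbaab => bbb
  | cacb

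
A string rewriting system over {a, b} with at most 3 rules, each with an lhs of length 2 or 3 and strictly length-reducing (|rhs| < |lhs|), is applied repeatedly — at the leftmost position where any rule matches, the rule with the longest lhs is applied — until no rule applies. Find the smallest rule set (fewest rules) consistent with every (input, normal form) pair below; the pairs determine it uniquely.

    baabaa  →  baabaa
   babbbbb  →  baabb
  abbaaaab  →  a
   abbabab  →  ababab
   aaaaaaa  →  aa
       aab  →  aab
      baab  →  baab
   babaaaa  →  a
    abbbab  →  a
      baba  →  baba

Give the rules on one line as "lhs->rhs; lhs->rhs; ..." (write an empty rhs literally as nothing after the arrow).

  | baabaa
  | babbbbb => baabb
  | abbaaaab => abaaaab => abbbab => aaab => bbb => a
  | abbabab => ababab

aaa->bb; bba->ba; bbb->a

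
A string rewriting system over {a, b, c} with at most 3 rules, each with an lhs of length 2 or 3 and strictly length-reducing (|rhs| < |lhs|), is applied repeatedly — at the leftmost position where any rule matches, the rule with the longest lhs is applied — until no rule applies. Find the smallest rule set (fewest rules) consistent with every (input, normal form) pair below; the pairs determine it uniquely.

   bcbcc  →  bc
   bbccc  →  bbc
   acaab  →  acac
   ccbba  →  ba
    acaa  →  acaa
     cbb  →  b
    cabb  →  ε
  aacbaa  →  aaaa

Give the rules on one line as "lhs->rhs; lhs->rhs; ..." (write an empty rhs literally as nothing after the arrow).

  | bcbcc => bcc => bc
  | bbccc => bbcc => bbc
  | acaab => acac
  | ccbba => cbba => ba

ab->c; cb->; cc->c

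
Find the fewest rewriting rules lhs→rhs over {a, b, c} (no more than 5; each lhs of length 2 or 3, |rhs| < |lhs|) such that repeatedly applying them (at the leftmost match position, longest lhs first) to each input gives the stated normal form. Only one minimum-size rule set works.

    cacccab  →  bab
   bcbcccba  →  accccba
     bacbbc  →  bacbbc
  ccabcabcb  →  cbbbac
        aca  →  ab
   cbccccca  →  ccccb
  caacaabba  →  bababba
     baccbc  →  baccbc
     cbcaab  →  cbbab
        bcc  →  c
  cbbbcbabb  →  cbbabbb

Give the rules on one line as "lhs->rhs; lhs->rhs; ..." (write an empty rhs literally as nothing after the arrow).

  | cacccab => caccab => cacab => caab => bab
  | bcbcccba => accccba
  | bacbbc
  | ccabcabcb => cbbcabcb => cbbbbcb => cbbbac

bcb->ac; bcc->c; ca->b; cac->ca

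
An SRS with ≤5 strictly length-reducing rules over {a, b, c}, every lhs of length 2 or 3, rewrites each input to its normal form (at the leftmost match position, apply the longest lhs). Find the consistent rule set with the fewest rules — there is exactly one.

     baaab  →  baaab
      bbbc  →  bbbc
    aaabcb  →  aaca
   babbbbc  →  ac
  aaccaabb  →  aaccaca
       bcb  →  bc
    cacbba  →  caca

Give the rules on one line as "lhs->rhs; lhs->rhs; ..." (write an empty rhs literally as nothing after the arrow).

abb->ca; abc->ab; bcc->; cb->c

  | baaab
  | bbbc
  | aaabcb => aaabb => aaca
  | babbbbc => bcabbc => bccac => ac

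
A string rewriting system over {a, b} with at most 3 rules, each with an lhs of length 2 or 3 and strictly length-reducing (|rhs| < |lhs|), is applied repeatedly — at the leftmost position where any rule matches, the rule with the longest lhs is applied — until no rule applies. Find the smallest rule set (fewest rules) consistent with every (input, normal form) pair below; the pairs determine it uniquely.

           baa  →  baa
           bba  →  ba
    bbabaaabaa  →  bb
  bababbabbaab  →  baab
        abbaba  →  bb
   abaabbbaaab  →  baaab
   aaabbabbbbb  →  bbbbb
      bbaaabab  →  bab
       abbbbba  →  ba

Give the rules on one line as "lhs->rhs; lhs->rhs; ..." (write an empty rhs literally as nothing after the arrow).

aba->b; abb->b; bba->ba

  | baa
  | bba => ba
  | bbabaaabaa => babaaabaa => bbaabaa => baabaa => baba => bb
  | bababbabbaab => bbbbabbaab => bbbabbaab => bbabbaab => babbaab => bbaab => baab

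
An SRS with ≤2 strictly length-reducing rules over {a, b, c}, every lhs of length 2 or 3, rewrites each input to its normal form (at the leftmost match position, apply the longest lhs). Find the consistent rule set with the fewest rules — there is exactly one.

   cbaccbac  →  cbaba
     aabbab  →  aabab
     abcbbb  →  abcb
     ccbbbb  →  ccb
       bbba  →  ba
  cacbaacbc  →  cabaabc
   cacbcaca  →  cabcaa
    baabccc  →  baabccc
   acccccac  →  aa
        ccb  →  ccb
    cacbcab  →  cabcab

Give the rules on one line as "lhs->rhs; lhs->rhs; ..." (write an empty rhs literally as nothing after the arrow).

  | cbaccbac => cbacbac => cbabac => cbaba
  | aabbab => aabab
  | abcbbb => abcbb => abcb
  | ccbbbb => ccbbb => ccbb => ccb

ac->a; bb->b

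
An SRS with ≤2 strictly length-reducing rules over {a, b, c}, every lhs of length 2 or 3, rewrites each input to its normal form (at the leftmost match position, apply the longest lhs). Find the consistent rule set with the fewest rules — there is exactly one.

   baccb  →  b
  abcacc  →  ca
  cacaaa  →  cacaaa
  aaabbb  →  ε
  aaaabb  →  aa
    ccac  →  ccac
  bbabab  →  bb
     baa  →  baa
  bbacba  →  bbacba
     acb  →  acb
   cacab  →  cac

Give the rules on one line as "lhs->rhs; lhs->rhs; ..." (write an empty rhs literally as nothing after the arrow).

ab->; acc->a

  | baccb => bab => b
  | abcacc => cacc => ca
  | cacaaa
  | aaabbb => aabb => ab => ε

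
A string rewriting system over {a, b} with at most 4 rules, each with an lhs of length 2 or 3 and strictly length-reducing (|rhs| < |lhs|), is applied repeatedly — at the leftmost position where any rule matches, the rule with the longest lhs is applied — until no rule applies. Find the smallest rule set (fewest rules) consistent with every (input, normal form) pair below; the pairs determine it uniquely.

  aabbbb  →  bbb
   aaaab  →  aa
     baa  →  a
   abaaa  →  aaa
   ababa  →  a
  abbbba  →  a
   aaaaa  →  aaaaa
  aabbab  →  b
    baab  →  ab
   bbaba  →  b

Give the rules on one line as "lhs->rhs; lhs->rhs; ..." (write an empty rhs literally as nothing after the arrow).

  | aabbbb => bbb
  | aaaab => aa
  | baa => a
  | abaaa => aaa

aab->; abb->ab; ba->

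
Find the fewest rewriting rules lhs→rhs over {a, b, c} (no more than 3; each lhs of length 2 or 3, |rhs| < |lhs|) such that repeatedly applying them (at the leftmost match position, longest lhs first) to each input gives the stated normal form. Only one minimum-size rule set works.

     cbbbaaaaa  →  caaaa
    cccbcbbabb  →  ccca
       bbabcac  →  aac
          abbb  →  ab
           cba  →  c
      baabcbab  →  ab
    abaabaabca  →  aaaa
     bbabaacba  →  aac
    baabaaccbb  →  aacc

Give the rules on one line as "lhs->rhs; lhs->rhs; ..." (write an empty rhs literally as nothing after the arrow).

ba->; bb->; bc->

  | cbbbaaaaa => cbaaaaa => caaaa
  | cccbcbbabb => cccbbabb => cccabb => ccca
  | bbabcac => abcac => aac
  | abbb => ab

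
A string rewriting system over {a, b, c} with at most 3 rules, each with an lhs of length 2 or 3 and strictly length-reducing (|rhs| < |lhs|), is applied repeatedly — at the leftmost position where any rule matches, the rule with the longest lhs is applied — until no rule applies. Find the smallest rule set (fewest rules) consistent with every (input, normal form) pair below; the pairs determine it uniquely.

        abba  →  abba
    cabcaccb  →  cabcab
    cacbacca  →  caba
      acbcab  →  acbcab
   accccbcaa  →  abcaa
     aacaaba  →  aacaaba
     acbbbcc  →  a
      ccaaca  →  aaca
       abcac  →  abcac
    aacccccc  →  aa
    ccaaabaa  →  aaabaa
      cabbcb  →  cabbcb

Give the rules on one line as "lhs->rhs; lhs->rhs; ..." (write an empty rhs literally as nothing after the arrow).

  | abba
  | cabcaccb => cabcab
  | cacbacca => cabcca => caba
  | acbcab

bbb->c; cba->b; cc->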